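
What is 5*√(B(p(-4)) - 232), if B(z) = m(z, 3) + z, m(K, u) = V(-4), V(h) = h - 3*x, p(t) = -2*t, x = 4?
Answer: 20*I*√15 ≈ 77.46*I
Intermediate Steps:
V(h) = -12 + h (V(h) = h - 3*4 = h - 12 = -12 + h)
m(K, u) = -16 (m(K, u) = -12 - 4 = -16)
B(z) = -16 + z
5*√(B(p(-4)) - 232) = 5*√((-16 - 2*(-4)) - 232) = 5*√((-16 + 8) - 232) = 5*√(-8 - 232) = 5*√(-240) = 5*(4*I*√15) = 20*I*√15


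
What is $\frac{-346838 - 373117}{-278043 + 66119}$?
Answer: $\frac{719955}{211924} \approx 3.3972$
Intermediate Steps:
$\frac{-346838 - 373117}{-278043 + 66119} = - \frac{719955}{-211924} = \left(-719955\right) \left(- \frac{1}{211924}\right) = \frac{719955}{211924}$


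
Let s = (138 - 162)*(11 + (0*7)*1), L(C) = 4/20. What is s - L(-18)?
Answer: -1321/5 ≈ -264.20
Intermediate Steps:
L(C) = 1/5 (L(C) = 4*(1/20) = 1/5)
s = -264 (s = -24*(11 + 0*1) = -24*(11 + 0) = -24*11 = -264)
s - L(-18) = -264 - 1*1/5 = -264 - 1/5 = -1321/5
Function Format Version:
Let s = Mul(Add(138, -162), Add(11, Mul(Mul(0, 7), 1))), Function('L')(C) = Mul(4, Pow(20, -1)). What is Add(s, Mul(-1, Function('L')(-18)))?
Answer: Rational(-1321, 5) ≈ -264.20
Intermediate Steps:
Function('L')(C) = Rational(1, 5) (Function('L')(C) = Mul(4, Rational(1, 20)) = Rational(1, 5))
s = -264 (s = Mul(-24, Add(11, Mul(0, 1))) = Mul(-24, Add(11, 0)) = Mul(-24, 11) = -264)
Add(s, Mul(-1, Function('L')(-18))) = Add(-264, Mul(-1, Rational(1, 5))) = Add(-264, Rational(-1, 5)) = Rational(-1321, 5)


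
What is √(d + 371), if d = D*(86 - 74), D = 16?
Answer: √563 ≈ 23.728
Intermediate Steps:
d = 192 (d = 16*(86 - 74) = 16*12 = 192)
√(d + 371) = √(192 + 371) = √563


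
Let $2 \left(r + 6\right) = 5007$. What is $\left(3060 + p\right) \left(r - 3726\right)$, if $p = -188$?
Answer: $-3528252$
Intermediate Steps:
$r = \frac{4995}{2}$ ($r = -6 + \frac{1}{2} \cdot 5007 = -6 + \frac{5007}{2} = \frac{4995}{2} \approx 2497.5$)
$\left(3060 + p\right) \left(r - 3726\right) = \left(3060 - 188\right) \left(\frac{4995}{2} - 3726\right) = 2872 \left(- \frac{2457}{2}\right) = -3528252$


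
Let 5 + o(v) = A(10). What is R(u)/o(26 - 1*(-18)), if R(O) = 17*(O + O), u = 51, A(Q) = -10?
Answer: -578/5 ≈ -115.60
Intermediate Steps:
o(v) = -15 (o(v) = -5 - 10 = -15)
R(O) = 34*O (R(O) = 17*(2*O) = 34*O)
R(u)/o(26 - 1*(-18)) = (34*51)/(-15) = 1734*(-1/15) = -578/5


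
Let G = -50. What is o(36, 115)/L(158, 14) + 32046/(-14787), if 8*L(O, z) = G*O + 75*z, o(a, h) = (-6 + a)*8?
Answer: -8263538/3376365 ≈ -2.4475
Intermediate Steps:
o(a, h) = -48 + 8*a
L(O, z) = -25*O/4 + 75*z/8 (L(O, z) = (-50*O + 75*z)/8 = -25*O/4 + 75*z/8)
o(36, 115)/L(158, 14) + 32046/(-14787) = (-48 + 8*36)/(-25/4*158 + (75/8)*14) + 32046/(-14787) = (-48 + 288)/(-1975/2 + 525/4) + 32046*(-1/14787) = 240/(-3425/4) - 10682/4929 = 240*(-4/3425) - 10682/4929 = -192/685 - 10682/4929 = -8263538/3376365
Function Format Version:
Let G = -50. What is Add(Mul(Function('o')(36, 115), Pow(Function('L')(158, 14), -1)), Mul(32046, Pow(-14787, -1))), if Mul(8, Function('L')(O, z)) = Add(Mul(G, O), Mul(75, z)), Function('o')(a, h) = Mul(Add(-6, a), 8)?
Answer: Rational(-8263538, 3376365) ≈ -2.4475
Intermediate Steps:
Function('o')(a, h) = Add(-48, Mul(8, a))
Function('L')(O, z) = Add(Mul(Rational(-25, 4), O), Mul(Rational(75, 8), z)) (Function('L')(O, z) = Mul(Rational(1, 8), Add(Mul(-50, O), Mul(75, z))) = Add(Mul(Rational(-25, 4), O), Mul(Rational(75, 8), z)))
Add(Mul(Function('o')(36, 115), Pow(Function('L')(158, 14), -1)), Mul(32046, Pow(-14787, -1))) = Add(Mul(Add(-48, Mul(8, 36)), Pow(Add(Mul(Rational(-25, 4), 158), Mul(Rational(75, 8), 14)), -1)), Mul(32046, Pow(-14787, -1))) = Add(Mul(Add(-48, 288), Pow(Add(Rational(-1975, 2), Rational(525, 4)), -1)), Mul(32046, Rational(-1, 14787))) = Add(Mul(240, Pow(Rational(-3425, 4), -1)), Rational(-10682, 4929)) = Add(Mul(240, Rational(-4, 3425)), Rational(-10682, 4929)) = Add(Rational(-192, 685), Rational(-10682, 4929)) = Rational(-8263538, 3376365)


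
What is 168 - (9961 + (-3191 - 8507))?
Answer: 1905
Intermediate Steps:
168 - (9961 + (-3191 - 8507)) = 168 - (9961 - 11698) = 168 - 1*(-1737) = 168 + 1737 = 1905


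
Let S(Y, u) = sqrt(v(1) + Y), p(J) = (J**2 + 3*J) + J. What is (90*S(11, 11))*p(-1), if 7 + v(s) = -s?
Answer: -270*sqrt(3) ≈ -467.65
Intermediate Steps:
v(s) = -7 - s
p(J) = J**2 + 4*J
S(Y, u) = sqrt(-8 + Y) (S(Y, u) = sqrt((-7 - 1*1) + Y) = sqrt((-7 - 1) + Y) = sqrt(-8 + Y))
(90*S(11, 11))*p(-1) = (90*sqrt(-8 + 11))*(-(4 - 1)) = (90*sqrt(3))*(-1*3) = (90*sqrt(3))*(-3) = -270*sqrt(3)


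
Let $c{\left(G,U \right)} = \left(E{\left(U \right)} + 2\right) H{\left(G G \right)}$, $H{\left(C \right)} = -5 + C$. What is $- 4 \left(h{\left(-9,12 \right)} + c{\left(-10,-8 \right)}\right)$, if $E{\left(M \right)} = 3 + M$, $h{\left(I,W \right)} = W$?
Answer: $1092$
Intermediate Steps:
$c{\left(G,U \right)} = \left(-5 + G^{2}\right) \left(5 + U\right)$ ($c{\left(G,U \right)} = \left(\left(3 + U\right) + 2\right) \left(-5 + G G\right) = \left(5 + U\right) \left(-5 + G^{2}\right) = \left(-5 + G^{2}\right) \left(5 + U\right)$)
$- 4 \left(h{\left(-9,12 \right)} + c{\left(-10,-8 \right)}\right) = - 4 \left(12 + \left(-5 + \left(-10\right)^{2}\right) \left(5 - 8\right)\right) = - 4 \left(12 + \left(-5 + 100\right) \left(-3\right)\right) = - 4 \left(12 + 95 \left(-3\right)\right) = - 4 \left(12 - 285\right) = \left(-4\right) \left(-273\right) = 1092$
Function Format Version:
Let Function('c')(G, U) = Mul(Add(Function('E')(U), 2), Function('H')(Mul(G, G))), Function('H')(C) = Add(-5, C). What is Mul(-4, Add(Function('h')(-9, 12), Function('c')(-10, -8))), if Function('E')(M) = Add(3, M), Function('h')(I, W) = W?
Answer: 1092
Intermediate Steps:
Function('c')(G, U) = Mul(Add(-5, Pow(G, 2)), Add(5, U)) (Function('c')(G, U) = Mul(Add(Add(3, U), 2), Add(-5, Mul(G, G))) = Mul(Add(5, U), Add(-5, Pow(G, 2))) = Mul(Add(-5, Pow(G, 2)), Add(5, U)))
Mul(-4, Add(Function('h')(-9, 12), Function('c')(-10, -8))) = Mul(-4, Add(12, Mul(Add(-5, Pow(-10, 2)), Add(5, -8)))) = Mul(-4, Add(12, Mul(Add(-5, 100), -3))) = Mul(-4, Add(12, Mul(95, -3))) = Mul(-4, Add(12, -285)) = Mul(-4, -273) = 1092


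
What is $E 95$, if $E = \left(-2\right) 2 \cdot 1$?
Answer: $-380$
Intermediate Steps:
$E = -4$ ($E = \left(-4\right) 1 = -4$)
$E 95 = \left(-4\right) 95 = -380$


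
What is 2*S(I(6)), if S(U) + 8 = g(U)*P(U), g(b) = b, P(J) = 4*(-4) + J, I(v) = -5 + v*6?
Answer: 914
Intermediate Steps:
I(v) = -5 + 6*v
P(J) = -16 + J
S(U) = -8 + U*(-16 + U)
2*S(I(6)) = 2*(-8 + (-5 + 6*6)*(-16 + (-5 + 6*6))) = 2*(-8 + (-5 + 36)*(-16 + (-5 + 36))) = 2*(-8 + 31*(-16 + 31)) = 2*(-8 + 31*15) = 2*(-8 + 465) = 2*457 = 914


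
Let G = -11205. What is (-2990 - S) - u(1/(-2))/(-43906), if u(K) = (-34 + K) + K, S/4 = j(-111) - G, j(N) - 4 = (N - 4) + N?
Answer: -2060157367/43906 ≈ -46922.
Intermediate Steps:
j(N) = 2*N (j(N) = 4 + ((N - 4) + N) = 4 + ((-4 + N) + N) = 4 + (-4 + 2*N) = 2*N)
S = 43932 (S = 4*(2*(-111) - 1*(-11205)) = 4*(-222 + 11205) = 4*10983 = 43932)
u(K) = -34 + 2*K
(-2990 - S) - u(1/(-2))/(-43906) = (-2990 - 1*43932) - (-34 + 2/(-2))/(-43906) = (-2990 - 43932) - (-34 + 2*(-½))*(-1)/43906 = -46922 - (-34 - 1)*(-1)/43906 = -46922 - (-35)*(-1)/43906 = -46922 - 1*35/43906 = -46922 - 35/43906 = -2060157367/43906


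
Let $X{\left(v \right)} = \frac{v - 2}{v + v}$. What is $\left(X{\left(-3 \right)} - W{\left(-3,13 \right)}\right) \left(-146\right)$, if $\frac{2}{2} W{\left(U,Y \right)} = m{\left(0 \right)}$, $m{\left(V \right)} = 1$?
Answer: $\frac{73}{3} \approx 24.333$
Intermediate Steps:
$W{\left(U,Y \right)} = 1$
$X{\left(v \right)} = \frac{-2 + v}{2 v}$
$\left(X{\left(-3 \right)} - W{\left(-3,13 \right)}\right) \left(-146\right) = \left(\frac{-2 - 3}{2 \left(-3\right)} - 1\right) \left(-146\right) = \left(\frac{1}{2} \left(- \frac{1}{3}\right) \left(-5\right) - 1\right) \left(-146\right) = \left(\frac{5}{6} - 1\right) \left(-146\right) = \left(- \frac{1}{6}\right) \left(-146\right) = \frac{73}{3}$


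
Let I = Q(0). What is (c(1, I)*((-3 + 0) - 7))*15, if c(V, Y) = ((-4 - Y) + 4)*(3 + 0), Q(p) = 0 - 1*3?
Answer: -1350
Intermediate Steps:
Q(p) = -3 (Q(p) = 0 - 3 = -3)
I = -3
c(V, Y) = -3*Y (c(V, Y) = -Y*3 = -3*Y)
(c(1, I)*((-3 + 0) - 7))*15 = ((-3*(-3))*((-3 + 0) - 7))*15 = (9*(-3 - 7))*15 = (9*(-10))*15 = -90*15 = -1350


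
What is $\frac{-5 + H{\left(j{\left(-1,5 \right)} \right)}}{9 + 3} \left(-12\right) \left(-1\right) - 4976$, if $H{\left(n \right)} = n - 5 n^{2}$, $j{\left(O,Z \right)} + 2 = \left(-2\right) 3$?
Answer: $-5309$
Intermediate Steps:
$j{\left(O,Z \right)} = -8$ ($j{\left(O,Z \right)} = -2 - 6 = -8$)
$\frac{-5 + H{\left(j{\left(-1,5 \right)} \right)}}{9 + 3} \left(-12\right) \left(-1\right) - 4976 = \frac{-5 - 8 \left(1 - -40\right)}{9 + 3} \left(-12\right) \left(-1\right) - 4976 = \frac{-5 - 8 \left(1 + 40\right)}{12} \left(-12\right) \left(-1\right) - 4976 = \left(-5 - 328\right) \frac{1}{12} \left(-12\right) \left(-1\right) - 4976 = \left(-333\right) \frac{1}{12} \left(-12\right) \left(-1\right) - 4976 = \left(- \frac{111}{4}\right) \left(-12\right) \left(-1\right) - 4976 = 333 \left(-1\right) - 4976 = -333 - 4976 = -5309$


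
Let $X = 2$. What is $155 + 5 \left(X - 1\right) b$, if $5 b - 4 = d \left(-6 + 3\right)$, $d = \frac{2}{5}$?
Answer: $\frac{789}{5} \approx 157.8$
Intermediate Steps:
$d = \frac{2}{5}$ ($d = 2 \cdot \frac{1}{5} = \frac{2}{5} \approx 0.4$)
$b = \frac{14}{25}$ ($b = \frac{4}{5} + \frac{\frac{2}{5} \left(-6 + 3\right)}{5} = \frac{4}{5} + \frac{\frac{2}{5} \left(-3\right)}{5} = \frac{4}{5} + \frac{1}{5} \left(- \frac{6}{5}\right) = \frac{4}{5} - \frac{6}{25} = \frac{14}{25} \approx 0.56$)
$155 + 5 \left(X - 1\right) b = 155 + 5 \left(2 - 1\right) \frac{14}{25} = 155 + 5 \cdot 1 \cdot \frac{14}{25} = 155 + 5 \cdot \frac{14}{25} = 155 + \frac{14}{5} = \frac{789}{5}$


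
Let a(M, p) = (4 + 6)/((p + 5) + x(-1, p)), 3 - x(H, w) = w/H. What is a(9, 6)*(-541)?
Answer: -541/2 ≈ -270.50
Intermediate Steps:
x(H, w) = 3 - w/H
a(M, p) = 10/(8 + 2*p) (a(M, p) = (4 + 6)/((p + 5) + (3 - 1*p/(-1))) = 10/((5 + p) + (3 - 1*p*(-1))) = 10/((5 + p) + (3 + p)) = 10/(8 + 2*p))
a(9, 6)*(-541) = (5/(4 + 6))*(-541) = (5/10)*(-541) = (5*(1/10))*(-541) = (1/2)*(-541) = -541/2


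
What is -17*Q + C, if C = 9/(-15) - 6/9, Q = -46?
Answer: 11711/15 ≈ 780.73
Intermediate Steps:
C = -19/15 (C = 9*(-1/15) - 6*⅑ = -⅗ - ⅔ = -19/15 ≈ -1.2667)
-17*Q + C = -17*(-46) - 19/15 = 782 - 19/15 = 11711/15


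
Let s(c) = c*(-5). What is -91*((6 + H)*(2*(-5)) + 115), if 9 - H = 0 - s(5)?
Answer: -19565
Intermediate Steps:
s(c) = -5*c
H = -16 (H = 9 - (0 - (-5)*5) = 9 - (0 - 1*(-25)) = 9 - (0 + 25) = 9 - 1*25 = 9 - 25 = -16)
-91*((6 + H)*(2*(-5)) + 115) = -91*((6 - 16)*(2*(-5)) + 115) = -91*(-10*(-10) + 115) = -91*(100 + 115) = -91*215 = -19565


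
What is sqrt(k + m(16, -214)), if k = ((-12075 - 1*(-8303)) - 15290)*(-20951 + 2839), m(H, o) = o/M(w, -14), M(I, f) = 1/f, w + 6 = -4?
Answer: 2*sqrt(86313485) ≈ 18581.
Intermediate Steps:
w = -10 (w = -6 - 4 = -10)
m(H, o) = -14*o (m(H, o) = o/(1/(-14)) = o/(-1/14) = o*(-14) = -14*o)
k = 345250944 (k = ((-12075 + 8303) - 15290)*(-18112) = (-3772 - 15290)*(-18112) = -19062*(-18112) = 345250944)
sqrt(k + m(16, -214)) = sqrt(345250944 - 14*(-214)) = sqrt(345250944 + 2996) = sqrt(345253940) = 2*sqrt(86313485)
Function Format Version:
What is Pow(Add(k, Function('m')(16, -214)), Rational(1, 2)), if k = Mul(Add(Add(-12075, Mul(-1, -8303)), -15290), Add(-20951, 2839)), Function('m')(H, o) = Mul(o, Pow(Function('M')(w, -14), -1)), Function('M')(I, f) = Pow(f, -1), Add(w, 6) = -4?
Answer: Mul(2, Pow(86313485, Rational(1, 2))) ≈ 18581.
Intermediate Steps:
w = -10 (w = Add(-6, -4) = -10)
Function('m')(H, o) = Mul(-14, o) (Function('m')(H, o) = Mul(o, Pow(Pow(-14, -1), -1)) = Mul(o, Pow(Rational(-1, 14), -1)) = Mul(o, -14) = Mul(-14, o))
k = 345250944 (k = Mul(Add(Add(-12075, 8303), -15290), -18112) = Mul(Add(-3772, -15290), -18112) = Mul(-19062, -18112) = 345250944)
Pow(Add(k, Function('m')(16, -214)), Rational(1, 2)) = Pow(Add(345250944, Mul(-14, -214)), Rational(1, 2)) = Pow(Add(345250944, 2996), Rational(1, 2)) = Pow(345253940, Rational(1, 2)) = Mul(2, Pow(86313485, Rational(1, 2)))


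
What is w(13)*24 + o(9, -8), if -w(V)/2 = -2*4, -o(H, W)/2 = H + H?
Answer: 348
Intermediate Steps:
o(H, W) = -4*H (o(H, W) = -2*(H + H) = -4*H)
w(V) = 16 (w(V) = -(-4)*4 = -2*(-8) = 16)
w(13)*24 + o(9, -8) = 16*24 - 4*9 = 384 - 36 = 348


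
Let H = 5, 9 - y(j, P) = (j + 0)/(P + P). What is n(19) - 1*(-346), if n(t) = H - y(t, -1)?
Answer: 665/2 ≈ 332.50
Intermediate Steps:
y(j, P) = 9 - j/(2*P) (y(j, P) = 9 - (j + 0)/(P + P) = 9 - j/(2*P))
n(t) = -4 - t/2 (n(t) = 5 - (9 - 1/2*t/(-1)) = 5 - (9 - 1/2*t*(-1)) = 5 - (9 + t/2) = 5 + (-9 - t/2) = -4 - t/2)
n(19) - 1*(-346) = (-4 - 1/2*19) - 1*(-346) = (-4 - 19/2) + 346 = -27/2 + 346 = 665/2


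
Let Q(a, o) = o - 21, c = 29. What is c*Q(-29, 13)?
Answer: -232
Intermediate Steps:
Q(a, o) = -21 + o
c*Q(-29, 13) = 29*(-21 + 13) = 29*(-8) = -232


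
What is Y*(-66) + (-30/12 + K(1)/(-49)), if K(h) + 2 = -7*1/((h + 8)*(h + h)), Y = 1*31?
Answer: -903367/441 ≈ -2048.5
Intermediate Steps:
Y = 31
K(h) = -2 - 7/(2*h*(8 + h)) (K(h) = -2 - 7*1/((h + 8)*(h + h)) = -2 - 7*1/(2*h*(8 + h)) = -2 - 7/(2*h*(8 + h)))
Y*(-66) + (-30/12 + K(1)/(-49)) = 31*(-66) + (-30/12 + ((½)*(-7 - 32*1 - 4*1²)/(1*(8 + 1)))/(-49)) = -2046 + (-30*1/12 + ((½)*1*(-7 - 32 - 4*1)/9)*(-1/49)) = -2046 + (-5/2 + ((½)*1*(⅑)*(-7 - 32 - 4))*(-1/49)) = -2046 + (-5/2 + ((½)*1*(⅑)*(-43))*(-1/49)) = -2046 + (-5/2 - 43/18*(-1/49)) = -2046 + (-5/2 + 43/882) = -2046 - 1081/441 = -903367/441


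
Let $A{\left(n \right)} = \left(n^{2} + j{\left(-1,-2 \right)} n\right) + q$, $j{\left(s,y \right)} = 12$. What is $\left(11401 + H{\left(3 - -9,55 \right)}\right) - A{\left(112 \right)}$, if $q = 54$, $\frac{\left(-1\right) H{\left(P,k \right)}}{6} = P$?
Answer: $-2613$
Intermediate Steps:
$H{\left(P,k \right)} = - 6 P$
$A{\left(n \right)} = 54 + n^{2} + 12 n$ ($A{\left(n \right)} = \left(n^{2} + 12 n\right) + 54 = 54 + n^{2} + 12 n$)
$\left(11401 + H{\left(3 - -9,55 \right)}\right) - A{\left(112 \right)} = \left(11401 - 6 \left(3 - -9\right)\right) - \left(54 + 112^{2} + 12 \cdot 112\right) = \left(11401 - 6 \left(3 + 9\right)\right) - \left(54 + 12544 + 1344\right) = \left(11401 - 72\right) - 13942 = 11329 - 13942 = -2613$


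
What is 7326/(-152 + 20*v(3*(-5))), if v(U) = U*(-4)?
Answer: 3663/524 ≈ 6.9905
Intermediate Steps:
v(U) = -4*U
7326/(-152 + 20*v(3*(-5))) = 7326/(-152 + 20*(-12*(-5))) = 7326/(-152 + 20*(-4*(-15))) = 7326/(-152 + 20*60) = 7326/(-152 + 1200) = 7326/1048 = 7326*(1/1048) = 3663/524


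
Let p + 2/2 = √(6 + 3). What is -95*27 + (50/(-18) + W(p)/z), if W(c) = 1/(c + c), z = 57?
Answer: -1756357/684 ≈ -2567.8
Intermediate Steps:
p = 2 (p = -1 + √(6 + 3) = -1 + √9 = -1 + 3 = 2)
W(c) = 1/(2*c)
-95*27 + (50/(-18) + W(p)/z) = -95*27 + (50/(-18) + ((½)/2)/57) = -2565 + (50*(-1/18) + ((½)*(½))*(1/57)) = -2565 + (-25/9 + (¼)*(1/57)) = -2565 + (-25/9 + 1/228) = -2565 - 1897/684 = -1756357/684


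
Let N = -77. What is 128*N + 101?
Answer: -9755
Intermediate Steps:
128*N + 101 = 128*(-77) + 101 = -9856 + 101 = -9755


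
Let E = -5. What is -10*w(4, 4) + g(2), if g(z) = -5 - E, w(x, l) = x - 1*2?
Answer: -20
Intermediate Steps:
w(x, l) = -2 + x (w(x, l) = x - 2 = -2 + x)
g(z) = 0 (g(z) = -5 - 1*(-5) = -5 + 5 = 0)
-10*w(4, 4) + g(2) = -10*(-2 + 4) + 0 = -10*2 + 0 = -20 + 0 = -20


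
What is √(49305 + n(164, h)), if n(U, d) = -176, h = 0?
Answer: √49129 ≈ 221.65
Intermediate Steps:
√(49305 + n(164, h)) = √(49305 - 176) = √49129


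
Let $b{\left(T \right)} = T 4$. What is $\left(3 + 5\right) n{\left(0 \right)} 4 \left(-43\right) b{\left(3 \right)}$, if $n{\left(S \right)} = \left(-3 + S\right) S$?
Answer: $0$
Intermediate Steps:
$n{\left(S \right)} = S \left(-3 + S\right)$
$b{\left(T \right)} = 4 T$
$\left(3 + 5\right) n{\left(0 \right)} 4 \left(-43\right) b{\left(3 \right)} = \left(3 + 5\right) 0 \left(-3 + 0\right) 4 \left(-43\right) 4 \cdot 3 = 8 \cdot 0 \left(-3\right) 4 \left(-43\right) 12 = 8 \cdot 0 \cdot 4 \left(-43\right) 12 = 0 \cdot 4 \left(-43\right) 12 = 0 \left(-43\right) 12 = 0 \cdot 12 = 0$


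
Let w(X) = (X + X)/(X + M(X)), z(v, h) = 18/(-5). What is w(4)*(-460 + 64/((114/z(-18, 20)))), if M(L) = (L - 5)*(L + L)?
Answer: 87784/95 ≈ 924.04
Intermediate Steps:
z(v, h) = -18/5 (z(v, h) = 18*(-1/5) = -18/5)
M(L) = 2*L*(-5 + L) (M(L) = (-5 + L)*(2*L) = 2*L*(-5 + L))
w(X) = 2*X/(X + 2*X*(-5 + X)) (w(X) = (X + X)/(X + 2*X*(-5 + X)) = (2*X)/(X + 2*X*(-5 + X)) = 2*X/(X + 2*X*(-5 + X)))
w(4)*(-460 + 64/((114/z(-18, 20)))) = (2/(-9 + 2*4))*(-460 + 64/((114/(-18/5)))) = (2/(-9 + 8))*(-460 + 64/((114*(-5/18)))) = (2/(-1))*(-460 + 64/(-95/3)) = (2*(-1))*(-460 + 64*(-3/95)) = -2*(-460 - 192/95) = -2*(-43892/95) = 87784/95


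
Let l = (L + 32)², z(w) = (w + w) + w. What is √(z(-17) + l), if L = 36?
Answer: √4573 ≈ 67.624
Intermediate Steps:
z(w) = 3*w (z(w) = 2*w + w = 3*w)
l = 4624 (l = (36 + 32)² = 68² = 4624)
√(z(-17) + l) = √(3*(-17) + 4624) = √(-51 + 4624) = √4573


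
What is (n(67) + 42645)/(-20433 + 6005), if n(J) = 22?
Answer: -42667/14428 ≈ -2.9572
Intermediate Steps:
(n(67) + 42645)/(-20433 + 6005) = (22 + 42645)/(-20433 + 6005) = 42667/(-14428) = 42667*(-1/14428) = -42667/14428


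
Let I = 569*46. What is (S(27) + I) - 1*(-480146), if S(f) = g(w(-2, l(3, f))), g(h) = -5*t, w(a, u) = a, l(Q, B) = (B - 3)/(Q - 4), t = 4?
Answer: 506300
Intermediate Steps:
l(Q, B) = (-3 + B)/(-4 + Q)
g(h) = -20 (g(h) = -5*4 = -20)
S(f) = -20
I = 26174
(S(27) + I) - 1*(-480146) = (-20 + 26174) - 1*(-480146) = 26154 + 480146 = 506300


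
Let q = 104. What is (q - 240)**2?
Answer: 18496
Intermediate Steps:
(q - 240)**2 = (104 - 240)**2 = (-136)**2 = 18496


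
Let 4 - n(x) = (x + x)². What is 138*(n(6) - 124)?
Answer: -36432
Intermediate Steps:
n(x) = 4 - 4*x² (n(x) = 4 - (x + x)² = 4 - (2*x)² = 4 - 4*x²)
138*(n(6) - 124) = 138*((4 - 4*6²) - 124) = 138*((4 - 4*36) - 124) = 138*((4 - 144) - 124) = 138*(-140 - 124) = 138*(-264) = -36432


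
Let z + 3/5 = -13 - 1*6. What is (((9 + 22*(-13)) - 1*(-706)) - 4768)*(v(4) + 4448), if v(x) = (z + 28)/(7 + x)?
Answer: -1061675198/55 ≈ -1.9303e+7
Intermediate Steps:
z = -98/5 (z = -3/5 + (-13 - 1*6) = -3/5 + (-13 - 6) = -3/5 - 19 = -98/5 ≈ -19.600)
v(x) = 42/(5*(7 + x)) (v(x) = (-98/5 + 28)/(7 + x) = 42/(5*(7 + x)))
(((9 + 22*(-13)) - 1*(-706)) - 4768)*(v(4) + 4448) = (((9 + 22*(-13)) - 1*(-706)) - 4768)*(42/(5*(7 + 4)) + 4448) = (((9 - 286) + 706) - 4768)*((42/5)/11 + 4448) = ((-277 + 706) - 4768)*((42/5)*(1/11) + 4448) = (429 - 4768)*(42/55 + 4448) = -4339*244682/55 = -1061675198/55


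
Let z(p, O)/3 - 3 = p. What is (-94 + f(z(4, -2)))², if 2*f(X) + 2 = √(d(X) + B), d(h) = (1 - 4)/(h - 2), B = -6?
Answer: 685783/76 - 15*I*√247 ≈ 9023.5 - 235.74*I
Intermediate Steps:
d(h) = -3/(-2 + h)
z(p, O) = 9 + 3*p
f(X) = -1 + √(-6 - 3/(-2 + X))/2 (f(X) = -1 + √(-3/(-2 + X) - 6)/2 = -1 + √(-6 - 3/(-2 + X))/2)
(-94 + f(z(4, -2)))² = (-94 + (-1 + √3*√((3 - 2*(9 + 3*4))/(-2 + (9 + 3*4)))/2))² = (-94 + (-1 + √3*√((3 - 2*(9 + 12))/(-2 + (9 + 12)))/2))² = (-94 + (-1 + √3*√((3 - 2*21)/(-2 + 21))/2))² = (-94 + (-1 + √3*√((3 - 42)/19)/2))² = (-94 + (-1 + √3*√((1/19)*(-39))/2))² = (-94 + (-1 + √3*√(-39/19)/2))² = (-94 + (-1 + √3*(I*√741/19)/2))² = (-94 + (-1 + 3*I*√247/38))² = (-95 + 3*I*√247/38)²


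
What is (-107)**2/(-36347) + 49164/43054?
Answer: 34053649/41181151 ≈ 0.82692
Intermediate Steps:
(-107)**2/(-36347) + 49164/43054 = 11449*(-1/36347) + 49164*(1/43054) = -11449/36347 + 24582/21527 = 34053649/41181151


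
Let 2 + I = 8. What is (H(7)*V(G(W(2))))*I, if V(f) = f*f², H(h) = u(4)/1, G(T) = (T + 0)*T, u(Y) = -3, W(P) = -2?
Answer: -1152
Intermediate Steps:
G(T) = T² (G(T) = T*T = T²)
H(h) = -3 (H(h) = -3/1 = -3*1 = -3)
I = 6 (I = -2 + 8 = 6)
V(f) = f³
(H(7)*V(G(W(2))))*I = -3*((-2)²)³*6 = -3*4³*6 = -3*64*6 = -192*6 = -1152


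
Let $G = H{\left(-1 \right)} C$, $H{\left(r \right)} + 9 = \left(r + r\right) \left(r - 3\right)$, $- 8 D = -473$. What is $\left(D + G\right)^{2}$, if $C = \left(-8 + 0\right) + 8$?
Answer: $\frac{223729}{64} \approx 3495.8$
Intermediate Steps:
$D = \frac{473}{8}$ ($D = \left(- \frac{1}{8}\right) \left(-473\right) = \frac{473}{8} \approx 59.125$)
$H{\left(r \right)} = -9 + 2 r \left(-3 + r\right)$ ($H{\left(r \right)} = -9 + \left(r + r\right) \left(r - 3\right) = -9 + 2 r \left(-3 + r\right)$)
$C = 0$ ($C = -8 + 8 = 0$)
$G = 0$ ($G = \left(-9 - -6 + 2 \left(-1\right)^{2}\right) 0 = \left(-9 + 6 + 2 \cdot 1\right) 0 = \left(-9 + 6 + 2\right) 0 = \left(-1\right) 0 = 0$)
$\left(D + G\right)^{2} = \left(\frac{473}{8} + 0\right)^{2} = \left(\frac{473}{8}\right)^{2} = \frac{223729}{64}$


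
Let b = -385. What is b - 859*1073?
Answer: -922092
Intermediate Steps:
b - 859*1073 = -385 - 859*1073 = -385 - 921707 = -922092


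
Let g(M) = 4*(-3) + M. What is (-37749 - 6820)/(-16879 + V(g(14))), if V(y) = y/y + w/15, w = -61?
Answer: 668535/253231 ≈ 2.6400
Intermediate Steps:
g(M) = -12 + M
V(y) = -46/15 (V(y) = y/y - 61/15 = 1 - 61*1/15 = 1 - 61/15 = -46/15)
(-37749 - 6820)/(-16879 + V(g(14))) = (-37749 - 6820)/(-16879 - 46/15) = -44569/(-253231/15) = -44569*(-15/253231) = 668535/253231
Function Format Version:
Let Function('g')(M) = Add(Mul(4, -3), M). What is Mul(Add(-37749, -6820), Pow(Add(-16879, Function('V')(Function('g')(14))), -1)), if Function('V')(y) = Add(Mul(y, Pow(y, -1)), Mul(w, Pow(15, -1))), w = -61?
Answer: Rational(668535, 253231) ≈ 2.6400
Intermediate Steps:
Function('g')(M) = Add(-12, M)
Function('V')(y) = Rational(-46, 15) (Function('V')(y) = Add(Mul(y, Pow(y, -1)), Mul(-61, Pow(15, -1))) = Add(1, Mul(-61, Rational(1, 15))) = Add(1, Rational(-61, 15)) = Rational(-46, 15))
Mul(Add(-37749, -6820), Pow(Add(-16879, Function('V')(Function('g')(14))), -1)) = Mul(Add(-37749, -6820), Pow(Add(-16879, Rational(-46, 15)), -1)) = Mul(-44569, Pow(Rational(-253231, 15), -1)) = Mul(-44569, Rational(-15, 253231)) = Rational(668535, 253231)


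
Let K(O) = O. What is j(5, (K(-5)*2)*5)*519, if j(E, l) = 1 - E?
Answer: -2076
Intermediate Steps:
j(5, (K(-5)*2)*5)*519 = (1 - 1*5)*519 = (1 - 5)*519 = -4*519 = -2076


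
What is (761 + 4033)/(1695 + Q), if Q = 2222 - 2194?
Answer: 4794/1723 ≈ 2.7824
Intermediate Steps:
Q = 28
(761 + 4033)/(1695 + Q) = (761 + 4033)/(1695 + 28) = 4794/1723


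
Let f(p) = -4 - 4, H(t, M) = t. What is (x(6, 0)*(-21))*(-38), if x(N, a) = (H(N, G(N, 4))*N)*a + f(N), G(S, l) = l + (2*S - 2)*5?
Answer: -6384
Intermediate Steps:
G(S, l) = -10 + l + 10*S (G(S, l) = l + (-2 + 2*S)*5 = l + (-10 + 10*S) = -10 + l + 10*S)
f(p) = -8
x(N, a) = -8 + a*N**2 (x(N, a) = (N*N)*a - 8 = N**2*a - 8 = a*N**2 - 8 = -8 + a*N**2)
(x(6, 0)*(-21))*(-38) = ((-8 + 0*6**2)*(-21))*(-38) = ((-8 + 0*36)*(-21))*(-38) = ((-8 + 0)*(-21))*(-38) = -8*(-21)*(-38) = 168*(-38) = -6384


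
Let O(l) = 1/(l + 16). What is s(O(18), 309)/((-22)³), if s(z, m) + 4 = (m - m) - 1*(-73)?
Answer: -69/10648 ≈ -0.0064801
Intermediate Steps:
O(l) = 1/(16 + l)
s(z, m) = 69 (s(z, m) = -4 + ((m - m) - 1*(-73)) = -4 + (0 + 73) = -4 + 73 = 69)
s(O(18), 309)/((-22)³) = 69/((-22)³) = 69/(-10648) = 69*(-1/10648) = -69/10648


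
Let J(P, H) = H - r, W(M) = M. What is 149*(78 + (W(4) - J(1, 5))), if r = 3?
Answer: 11920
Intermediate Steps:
J(P, H) = -3 + H (J(P, H) = H - 1*3 = H - 3 = -3 + H)
149*(78 + (W(4) - J(1, 5))) = 149*(78 + (4 - (-3 + 5))) = 149*(78 + (4 - 1*2)) = 149*(78 + (4 - 2)) = 149*(78 + 2) = 149*80 = 11920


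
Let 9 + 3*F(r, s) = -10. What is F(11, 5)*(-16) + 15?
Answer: 349/3 ≈ 116.33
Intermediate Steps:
F(r, s) = -19/3 (F(r, s) = -3 + (⅓)*(-10) = -3 - 10/3 = -19/3)
F(11, 5)*(-16) + 15 = -19/3*(-16) + 15 = 304/3 + 15 = 349/3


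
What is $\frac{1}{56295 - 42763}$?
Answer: $\frac{1}{13532} \approx 7.3899 \cdot 10^{-5}$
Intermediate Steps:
$\frac{1}{56295 - 42763} = \frac{1}{13532}$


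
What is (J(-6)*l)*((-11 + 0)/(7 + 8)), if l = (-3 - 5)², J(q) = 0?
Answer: 0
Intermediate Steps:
l = 64 (l = (-8)² = 64)
(J(-6)*l)*((-11 + 0)/(7 + 8)) = (0*64)*((-11 + 0)/(7 + 8)) = 0*(-11/15) = 0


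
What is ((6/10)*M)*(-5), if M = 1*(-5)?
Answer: 15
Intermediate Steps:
M = -5
((6/10)*M)*(-5) = ((6/10)*(-5))*(-5) = ((6*(1/10))*(-5))*(-5) = ((3/5)*(-5))*(-5) = -3*(-5) = 15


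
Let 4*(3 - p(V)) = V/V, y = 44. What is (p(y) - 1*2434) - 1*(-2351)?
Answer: -321/4 ≈ -80.250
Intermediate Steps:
p(V) = 11/4 (p(V) = 3 - V/(4*V) = 3 - ¼*1 = 3 - ¼ = 11/4)
(p(y) - 1*2434) - 1*(-2351) = (11/4 - 1*2434) - 1*(-2351) = (11/4 - 2434) + 2351 = -9725/4 + 2351 = -321/4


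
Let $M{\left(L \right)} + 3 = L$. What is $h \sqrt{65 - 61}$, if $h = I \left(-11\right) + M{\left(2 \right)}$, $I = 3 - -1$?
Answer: $-90$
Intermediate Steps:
$M{\left(L \right)} = -3 + L$
$I = 4$ ($I = 3 + 1 = 4$)
$h = -45$ ($h = 4 \left(-11\right) + \left(-3 + 2\right) = -44 - 1 = -45$)
$h \sqrt{65 - 61} = - 45 \sqrt{65 - 61} = - 45 \sqrt{4} = \left(-45\right) 2 = -90$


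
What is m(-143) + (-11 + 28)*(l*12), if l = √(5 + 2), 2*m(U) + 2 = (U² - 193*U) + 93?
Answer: 48139/2 + 204*√7 ≈ 24609.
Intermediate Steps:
m(U) = 91/2 + U²/2 - 193*U/2 (m(U) = -1 + ((U² - 193*U) + 93)/2 = -1 + (93 + U² - 193*U)/2 = -1 + (93/2 + U²/2 - 193*U/2) = 91/2 + U²/2 - 193*U/2)
l = √7 ≈ 2.6458
m(-143) + (-11 + 28)*(l*12) = (91/2 + (½)*(-143)² - 193/2*(-143)) + (-11 + 28)*(√7*12) = (91/2 + (½)*20449 + 27599/2) + 17*(12*√7) = (91/2 + 20449/2 + 27599/2) + 204*√7 = 48139/2 + 204*√7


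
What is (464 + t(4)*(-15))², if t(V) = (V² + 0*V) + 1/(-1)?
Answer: 57121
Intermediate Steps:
t(V) = -1 + V² (t(V) = (V² + 0) - 1 = V² - 1 = -1 + V²)
(464 + t(4)*(-15))² = (464 + (-1 + 4²)*(-15))² = (464 + (-1 + 16)*(-15))² = (464 + 15*(-15))² = (464 - 225)² = 239² = 57121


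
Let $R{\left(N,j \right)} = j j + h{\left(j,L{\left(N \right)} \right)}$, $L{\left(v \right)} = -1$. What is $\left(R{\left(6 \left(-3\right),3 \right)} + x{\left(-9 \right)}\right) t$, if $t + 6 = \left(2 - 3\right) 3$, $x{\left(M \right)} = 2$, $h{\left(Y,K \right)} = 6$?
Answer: $-153$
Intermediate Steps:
$R{\left(N,j \right)} = 6 + j^{2}$ ($R{\left(N,j \right)} = j j + 6 = j^{2} + 6 = 6 + j^{2}$)
$t = -9$ ($t = -6 + \left(2 - 3\right) 3 = -6 - 3 = -9$)
$\left(R{\left(6 \left(-3\right),3 \right)} + x{\left(-9 \right)}\right) t = \left(\left(6 + 3^{2}\right) + 2\right) \left(-9\right) = \left(\left(6 + 9\right) + 2\right) \left(-9\right) = \left(15 + 2\right) \left(-9\right) = 17 \left(-9\right) = -153$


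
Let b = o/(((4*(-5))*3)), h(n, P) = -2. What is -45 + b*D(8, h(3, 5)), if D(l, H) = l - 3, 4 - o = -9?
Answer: -553/12 ≈ -46.083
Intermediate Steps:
o = 13 (o = 4 - 1*(-9) = 4 + 9 = 13)
b = -13/60 (b = 13/(((4*(-5))*3)) = 13/((-20*3)) = 13/(-60) = 13*(-1/60) = -13/60 ≈ -0.21667)
D(l, H) = -3 + l
-45 + b*D(8, h(3, 5)) = -45 - 13*(-3 + 8)/60 = -45 - 13/60*5 = -45 - 13/12 = -553/12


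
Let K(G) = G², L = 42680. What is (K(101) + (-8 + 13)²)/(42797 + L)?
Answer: 10226/85477 ≈ 0.11963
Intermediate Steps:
(K(101) + (-8 + 13)²)/(42797 + L) = (101² + (-8 + 13)²)/(42797 + 42680) = (10201 + 5²)/85477 = (10201 + 25)*(1/85477) = 10226*(1/85477) = 10226/85477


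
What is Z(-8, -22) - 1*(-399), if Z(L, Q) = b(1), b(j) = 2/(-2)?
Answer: 398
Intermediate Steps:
b(j) = -1 (b(j) = 2*(-½) = -1)
Z(L, Q) = -1
Z(-8, -22) - 1*(-399) = -1 - 1*(-399) = -1 + 399 = 398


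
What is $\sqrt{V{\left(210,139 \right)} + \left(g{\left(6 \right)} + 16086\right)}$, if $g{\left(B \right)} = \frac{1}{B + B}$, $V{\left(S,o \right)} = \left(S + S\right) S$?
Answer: $\frac{\sqrt{3754299}}{6} \approx 322.93$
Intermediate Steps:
$V{\left(S,o \right)} = 2 S^{2}$ ($V{\left(S,o \right)} = 2 S S = 2 S^{2}$)
$g{\left(B \right)} = \frac{1}{2 B}$
$\sqrt{V{\left(210,139 \right)} + \left(g{\left(6 \right)} + 16086\right)} = \sqrt{2 \cdot 210^{2} + \left(\frac{1}{2 \cdot 6} + 16086\right)} = \sqrt{2 \cdot 44100 + \left(\frac{1}{2} \cdot \frac{1}{6} + 16086\right)} = \sqrt{88200 + \left(\frac{1}{12} + 16086\right)} = \sqrt{88200 + \frac{193033}{12}} = \sqrt{\frac{1251433}{12}} = \frac{\sqrt{3754299}}{6}$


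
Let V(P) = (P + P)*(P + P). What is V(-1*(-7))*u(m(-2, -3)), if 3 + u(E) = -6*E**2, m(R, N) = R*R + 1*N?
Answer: -1764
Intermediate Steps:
m(R, N) = N + R**2 (m(R, N) = R**2 + N = N + R**2)
V(P) = 4*P**2 (V(P) = (2*P)*(2*P) = 4*P**2)
u(E) = -3 - 6*E**2
V(-1*(-7))*u(m(-2, -3)) = (4*(-1*(-7))**2)*(-3 - 6*(-3 + (-2)**2)**2) = (4*7**2)*(-3 - 6*(-3 + 4)**2) = (4*49)*(-3 - 6*1**2) = 196*(-3 - 6*1) = 196*(-3 - 6) = 196*(-9) = -1764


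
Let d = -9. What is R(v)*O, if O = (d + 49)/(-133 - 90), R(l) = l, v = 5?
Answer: -200/223 ≈ -0.89686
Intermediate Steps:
O = -40/223 (O = (-9 + 49)/(-133 - 90) = 40/(-223) = 40*(-1/223) = -40/223 ≈ -0.17937)
R(v)*O = 5*(-40/223) = -200/223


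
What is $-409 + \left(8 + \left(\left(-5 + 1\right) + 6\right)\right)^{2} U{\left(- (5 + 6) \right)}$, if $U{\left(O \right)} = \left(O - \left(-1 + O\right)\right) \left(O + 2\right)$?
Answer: $-1309$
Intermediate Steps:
$U{\left(O \right)} = 2 + O$ ($U{\left(O \right)} = 1 \left(2 + O\right) = 2 + O$)
$-409 + \left(8 + \left(\left(-5 + 1\right) + 6\right)\right)^{2} U{\left(- (5 + 6) \right)} = -409 + \left(8 + \left(\left(-5 + 1\right) + 6\right)\right)^{2} \left(2 - \left(5 + 6\right)\right) = -409 + \left(8 + \left(-4 + 6\right)\right)^{2} \left(2 - 11\right) = -409 + \left(8 + 2\right)^{2} \left(2 - 11\right) = -409 + 10^{2} \left(-9\right) = -409 + 100 \left(-9\right) = -409 - 900 = -1309$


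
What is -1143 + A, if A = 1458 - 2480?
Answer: -2165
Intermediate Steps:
A = -1022
-1143 + A = -1143 - 1022 = -2165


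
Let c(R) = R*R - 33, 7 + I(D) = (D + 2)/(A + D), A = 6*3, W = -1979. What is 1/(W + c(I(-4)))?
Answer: -49/96088 ≈ -0.00050995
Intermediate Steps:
A = 18
I(D) = -7 + (2 + D)/(18 + D) (I(D) = -7 + (D + 2)/(18 + D) = -7 + (2 + D)/(18 + D))
c(R) = -33 + R² (c(R) = R² - 33 = -33 + R²)
1/(W + c(I(-4))) = 1/(-1979 + (-33 + (2*(-62 - 3*(-4))/(18 - 4))²)) = 1/(-1979 + (-33 + (2*(-62 + 12)/14)²)) = 1/(-1979 + (-33 + (2*(1/14)*(-50))²)) = 1/(-1979 + (-33 + (-50/7)²)) = 1/(-1979 + (-33 + 2500/49)) = 1/(-1979 + 883/49) = 1/(-96088/49) = -49/96088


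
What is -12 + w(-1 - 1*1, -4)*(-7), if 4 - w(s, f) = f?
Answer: -68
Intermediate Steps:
w(s, f) = 4 - f
-12 + w(-1 - 1*1, -4)*(-7) = -12 + (4 - 1*(-4))*(-7) = -12 + (4 + 4)*(-7) = -12 + 8*(-7) = -12 - 56 = -68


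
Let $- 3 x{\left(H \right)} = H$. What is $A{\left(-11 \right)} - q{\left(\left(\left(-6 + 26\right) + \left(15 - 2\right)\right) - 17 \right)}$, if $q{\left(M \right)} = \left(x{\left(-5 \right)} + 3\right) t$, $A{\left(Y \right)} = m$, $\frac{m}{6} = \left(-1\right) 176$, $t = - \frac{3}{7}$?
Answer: $-1054$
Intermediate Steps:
$t = - \frac{3}{7}$ ($t = \left(-3\right) \frac{1}{7} = - \frac{3}{7} \approx -0.42857$)
$x{\left(H \right)} = - \frac{H}{3}$
$m = -1056$ ($m = 6 \left(\left(-1\right) 176\right) = 6 \left(-176\right) = -1056$)
$A{\left(Y \right)} = -1056$
$q{\left(M \right)} = -2$ ($q{\left(M \right)} = \left(\left(- \frac{1}{3}\right) \left(-5\right) + 3\right) \left(- \frac{3}{7}\right) = \left(\frac{5}{3} + 3\right) \left(- \frac{3}{7}\right) = \frac{14}{3} \left(- \frac{3}{7}\right) = -2$)
$A{\left(-11 \right)} - q{\left(\left(\left(-6 + 26\right) + \left(15 - 2\right)\right) - 17 \right)} = -1056 - -2 = -1056 + 2 = -1054$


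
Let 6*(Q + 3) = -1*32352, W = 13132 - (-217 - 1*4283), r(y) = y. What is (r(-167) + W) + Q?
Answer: 12070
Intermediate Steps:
W = 17632 (W = 13132 - (-217 - 4283) = 13132 - 1*(-4500) = 13132 + 4500 = 17632)
Q = -5395 (Q = -3 + (-1*32352)/6 = -3 + (⅙)*(-32352) = -3 - 5392 = -5395)
(r(-167) + W) + Q = (-167 + 17632) - 5395 = 17465 - 5395 = 12070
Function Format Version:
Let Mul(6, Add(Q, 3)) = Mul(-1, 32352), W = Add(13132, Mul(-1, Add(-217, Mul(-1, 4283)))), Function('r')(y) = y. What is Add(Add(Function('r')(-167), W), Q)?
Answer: 12070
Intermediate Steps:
W = 17632 (W = Add(13132, Mul(-1, Add(-217, -4283))) = Add(13132, Mul(-1, -4500)) = Add(13132, 4500) = 17632)
Q = -5395 (Q = Add(-3, Mul(Rational(1, 6), Mul(-1, 32352))) = Add(-3, Mul(Rational(1, 6), -32352)) = Add(-3, -5392) = -5395)
Add(Add(Function('r')(-167), W), Q) = Add(Add(-167, 17632), -5395) = Add(17465, -5395) = 12070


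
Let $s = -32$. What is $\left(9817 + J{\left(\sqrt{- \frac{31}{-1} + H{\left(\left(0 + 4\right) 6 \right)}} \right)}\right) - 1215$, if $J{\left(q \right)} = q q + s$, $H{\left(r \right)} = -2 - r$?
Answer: $8575$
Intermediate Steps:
$J{\left(q \right)} = -32 + q^{2}$ ($J{\left(q \right)} = q q - 32 = q^{2} - 32 = -32 + q^{2}$)
$\left(9817 + J{\left(\sqrt{- \frac{31}{-1} + H{\left(\left(0 + 4\right) 6 \right)}} \right)}\right) - 1215 = \left(9817 - \left(32 - \left(\sqrt{- \frac{31}{-1} - \left(2 + \left(0 + 4\right) 6\right)}\right)^{2}\right)\right) - 1215 = \left(9817 - \left(32 - \left(\sqrt{\left(-31\right) \left(-1\right) - \left(2 + 4 \cdot 6\right)}\right)^{2}\right)\right) - 1215 = \left(9817 - \left(32 - \left(\sqrt{31 - 26}\right)^{2}\right)\right) - 1215 = \left(9817 - \left(32 - \left(\sqrt{5}\right)^{2}\right)\right) - 1215 = \left(9817 + \left(-32 + 5\right)\right) - 1215 = \left(9817 - 27\right) - 1215 = 9790 - 1215 = 8575$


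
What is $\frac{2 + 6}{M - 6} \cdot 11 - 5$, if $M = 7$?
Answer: $83$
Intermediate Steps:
$\frac{2 + 6}{M - 6} \cdot 11 - 5 = \frac{2 + 6}{7 - 6} \cdot 11 - 5 = \frac{8}{1} \cdot 11 - 5 = 8 \cdot 1 \cdot 11 - 5 = 8 \cdot 11 - 5 = 88 - 5 = 83$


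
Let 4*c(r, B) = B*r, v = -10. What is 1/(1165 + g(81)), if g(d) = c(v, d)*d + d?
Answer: -2/30313 ≈ -6.5978e-5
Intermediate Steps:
c(r, B) = B*r/4 (c(r, B) = (B*r)/4 = B*r/4)
g(d) = d - 5*d²/2 (g(d) = ((¼)*d*(-10))*d + d = (-5*d/2)*d + d = -5*d²/2 + d = d - 5*d²/2)
1/(1165 + g(81)) = 1/(1165 + (½)*81*(2 - 5*81)) = 1/(1165 + (½)*81*(2 - 405)) = 1/(1165 + (½)*81*(-403)) = 1/(1165 - 32643/2) = 1/(-30313/2) = -2/30313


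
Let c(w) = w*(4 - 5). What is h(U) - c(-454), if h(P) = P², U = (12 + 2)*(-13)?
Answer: 32670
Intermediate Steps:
U = -182 (U = 14*(-13) = -182)
c(w) = -w (c(w) = w*(-1) = -w)
h(U) - c(-454) = (-182)² - (-1)*(-454) = 33124 - 1*454 = 33124 - 454 = 32670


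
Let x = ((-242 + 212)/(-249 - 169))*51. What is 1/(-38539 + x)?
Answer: -209/8053886 ≈ -2.5950e-5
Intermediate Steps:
x = 765/209 (x = -30/(-418)*51 = -30*(-1/418)*51 = (15/209)*51 = 765/209 ≈ 3.6603)
1/(-38539 + x) = 1/(-38539 + 765/209) = 1/(-8053886/209) = -209/8053886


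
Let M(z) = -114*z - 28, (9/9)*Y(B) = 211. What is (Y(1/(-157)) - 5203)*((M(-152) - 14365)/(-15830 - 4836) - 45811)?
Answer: 2363045720256/10333 ≈ 2.2869e+8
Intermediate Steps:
Y(B) = 211
M(z) = -28 - 114*z
(Y(1/(-157)) - 5203)*((M(-152) - 14365)/(-15830 - 4836) - 45811) = (211 - 5203)*(((-28 - 114*(-152)) - 14365)/(-15830 - 4836) - 45811) = -4992*(((-28 + 17328) - 14365)/(-20666) - 45811) = -4992*((17300 - 14365)*(-1/20666) - 45811) = -4992*(2935*(-1/20666) - 45811) = -4992*(-2935/20666 - 45811) = -4992*(-946733061/20666) = 2363045720256/10333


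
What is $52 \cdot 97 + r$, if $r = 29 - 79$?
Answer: $4994$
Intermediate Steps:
$r = -50$
$52 \cdot 97 + r = 52 \cdot 97 - 50 = 5044 - 50 = 4994$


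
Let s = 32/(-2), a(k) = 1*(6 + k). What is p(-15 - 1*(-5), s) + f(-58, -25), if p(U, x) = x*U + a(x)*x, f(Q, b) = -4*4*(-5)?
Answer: 400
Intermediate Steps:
a(k) = 6 + k
f(Q, b) = 80 (f(Q, b) = -16*(-5) = 80)
s = -16 (s = 32*(-1/2) = -16)
p(U, x) = U*x + x*(6 + x) (p(U, x) = x*U + (6 + x)*x = U*x + x*(6 + x))
p(-15 - 1*(-5), s) + f(-58, -25) = -16*(6 + (-15 - 1*(-5)) - 16) + 80 = -16*(6 + (-15 + 5) - 16) + 80 = -16*(6 - 10 - 16) + 80 = -16*(-20) + 80 = 320 + 80 = 400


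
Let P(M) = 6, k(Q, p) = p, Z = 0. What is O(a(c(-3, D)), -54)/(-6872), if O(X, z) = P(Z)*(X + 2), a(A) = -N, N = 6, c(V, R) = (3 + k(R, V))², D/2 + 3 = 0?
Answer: 3/859 ≈ 0.0034924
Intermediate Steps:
D = -6 (D = -6 + 2*0 = -6 + 0 = -6)
c(V, R) = (3 + V)²
a(A) = -6 (a(A) = -1*6 = -6)
O(X, z) = 12 + 6*X (O(X, z) = 6*(X + 2) = 6*(2 + X) = 12 + 6*X)
O(a(c(-3, D)), -54)/(-6872) = (12 + 6*(-6))/(-6872) = (12 - 36)*(-1/6872) = -24*(-1/6872) = 3/859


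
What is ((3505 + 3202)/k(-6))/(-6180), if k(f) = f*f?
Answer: -6707/222480 ≈ -0.030147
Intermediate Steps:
k(f) = f²
((3505 + 3202)/k(-6))/(-6180) = ((3505 + 3202)/((-6)²))/(-6180) = (6707/36)*(-1/6180) = -6707/222480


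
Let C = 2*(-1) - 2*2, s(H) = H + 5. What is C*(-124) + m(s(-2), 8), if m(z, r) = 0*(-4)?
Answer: 744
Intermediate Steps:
s(H) = 5 + H
m(z, r) = 0
C = -6 (C = -2 - 4 = -6)
C*(-124) + m(s(-2), 8) = -6*(-124) + 0 = 744 + 0 = 744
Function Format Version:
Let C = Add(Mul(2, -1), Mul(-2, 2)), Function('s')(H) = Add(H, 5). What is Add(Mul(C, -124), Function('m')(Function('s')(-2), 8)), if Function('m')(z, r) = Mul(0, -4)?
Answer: 744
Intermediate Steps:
Function('s')(H) = Add(5, H)
Function('m')(z, r) = 0
C = -6 (C = Add(-2, -4) = -6)
Add(Mul(C, -124), Function('m')(Function('s')(-2), 8)) = Add(Mul(-6, -124), 0) = Add(744, 0) = 744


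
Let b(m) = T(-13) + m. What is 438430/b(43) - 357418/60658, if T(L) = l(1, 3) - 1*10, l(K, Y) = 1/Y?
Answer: 3987355951/303290 ≈ 13147.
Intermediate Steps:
T(L) = -29/3 (T(L) = 1/3 - 1*10 = ⅓ - 10 = -29/3)
b(m) = -29/3 + m
438430/b(43) - 357418/60658 = 438430/(-29/3 + 43) - 357418/60658 = 438430/(100/3) - 357418*1/60658 = 438430*(3/100) - 178709/30329 = 131529/10 - 178709/30329 = 3987355951/303290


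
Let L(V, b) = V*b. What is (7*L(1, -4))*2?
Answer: -56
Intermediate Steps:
(7*L(1, -4))*2 = (7*(1*(-4)))*2 = (7*(-4))*2 = -28*2 = -56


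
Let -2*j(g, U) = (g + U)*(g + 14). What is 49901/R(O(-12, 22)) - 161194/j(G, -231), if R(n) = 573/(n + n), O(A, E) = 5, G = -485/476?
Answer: 298676873971766/391023760047 ≈ 763.83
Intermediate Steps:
G = -485/476 (G = -485*1/476 = -485/476 ≈ -1.0189)
j(g, U) = -(14 + g)*(U + g)/2 (j(g, U) = -(g + U)*(g + 14)/2 = -(U + g)*(14 + g)/2 = -(14 + g)*(U + g)/2)
R(n) = 573/(2*n) (R(n) = 573/((2*n)) = 573*(1/(2*n)) = 573/(2*n))
49901/R(O(-12, 22)) - 161194/j(G, -231) = 49901/(((573/2)/5)) - 161194/(-7*(-231) - 7*(-485/476) - (-485/476)²/2 - ½*(-231)*(-485/476)) = 49901/(((573/2)*(⅕))) - 161194/(1617 + 485/68 - ½*235225/226576 - 16005/136) = 49901/(573/10) - 161194/(1617 + 485/68 - 235225/453152 - 16005/136) = 49901*(10/573) - 161194/682414939/453152 = 499010/573 - 161194*453152/682414939 = 499010/573 - 73045383488/682414939 = 298676873971766/391023760047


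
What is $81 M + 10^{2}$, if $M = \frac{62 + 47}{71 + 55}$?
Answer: $\frac{2381}{14} \approx 170.07$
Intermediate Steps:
$M = \frac{109}{126} \approx 0.86508$
$81 M + 10^{2} = 81 \cdot \frac{109}{126} + 10^{2} = \frac{981}{14} + 100 = \frac{2381}{14}$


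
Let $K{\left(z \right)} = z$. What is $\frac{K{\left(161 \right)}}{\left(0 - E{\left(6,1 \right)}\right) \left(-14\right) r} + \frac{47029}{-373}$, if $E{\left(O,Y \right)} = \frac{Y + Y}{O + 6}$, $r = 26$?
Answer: $- \frac{1197017}{9698} \approx -123.43$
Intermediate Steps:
$E{\left(O,Y \right)} = \frac{2 Y}{6 + O}$
$\frac{K{\left(161 \right)}}{\left(0 - E{\left(6,1 \right)}\right) \left(-14\right) r} + \frac{47029}{-373} = \frac{161}{\left(0 - 2 \cdot 1 \frac{1}{6 + 6}\right) \left(-14\right) 26} + \frac{47029}{-373} = \frac{161}{\left(0 - 2 \cdot 1 \cdot \frac{1}{12}\right) \left(-14\right) 26} + 47029 \left(- \frac{1}{373}\right) = \frac{161}{\left(0 - 2 \cdot 1 \cdot \frac{1}{12}\right) \left(-14\right) 26} - \frac{47029}{373} = \frac{161}{\left(0 - \frac{1}{6}\right) \left(-14\right) 26} - \frac{47029}{373} = \frac{161}{\left(- \frac{1}{6}\right) \left(-14\right) 26} - \frac{47029}{373} = \frac{161}{\frac{7}{3} \cdot 26} - \frac{47029}{373} = \frac{161}{\frac{182}{3}} - \frac{47029}{373} = 161 \cdot \frac{3}{182} - \frac{47029}{373} = \frac{69}{26} - \frac{47029}{373} = - \frac{1197017}{9698}$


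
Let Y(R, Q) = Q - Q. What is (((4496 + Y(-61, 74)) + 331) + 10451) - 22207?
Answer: -6929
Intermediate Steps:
Y(R, Q) = 0
(((4496 + Y(-61, 74)) + 331) + 10451) - 22207 = (((4496 + 0) + 331) + 10451) - 22207 = ((4496 + 331) + 10451) - 22207 = (4827 + 10451) - 22207 = 15278 - 22207 = -6929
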